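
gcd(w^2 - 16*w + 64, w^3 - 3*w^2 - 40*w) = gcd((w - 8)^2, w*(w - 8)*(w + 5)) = w - 8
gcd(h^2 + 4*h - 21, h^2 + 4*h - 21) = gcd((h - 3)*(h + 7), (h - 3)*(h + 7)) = h^2 + 4*h - 21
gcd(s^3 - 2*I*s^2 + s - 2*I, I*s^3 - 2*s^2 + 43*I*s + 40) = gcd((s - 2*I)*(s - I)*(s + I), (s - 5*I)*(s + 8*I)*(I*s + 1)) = s - I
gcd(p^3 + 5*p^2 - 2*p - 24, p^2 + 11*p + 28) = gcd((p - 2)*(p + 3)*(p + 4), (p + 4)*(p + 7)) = p + 4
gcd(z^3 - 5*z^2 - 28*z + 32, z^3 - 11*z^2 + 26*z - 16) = z^2 - 9*z + 8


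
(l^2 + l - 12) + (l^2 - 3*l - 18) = 2*l^2 - 2*l - 30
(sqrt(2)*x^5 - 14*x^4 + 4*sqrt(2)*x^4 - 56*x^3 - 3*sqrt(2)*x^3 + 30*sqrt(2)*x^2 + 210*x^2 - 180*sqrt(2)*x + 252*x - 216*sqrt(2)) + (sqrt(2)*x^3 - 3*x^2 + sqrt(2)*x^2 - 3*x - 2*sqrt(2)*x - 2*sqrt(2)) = sqrt(2)*x^5 - 14*x^4 + 4*sqrt(2)*x^4 - 56*x^3 - 2*sqrt(2)*x^3 + 31*sqrt(2)*x^2 + 207*x^2 - 182*sqrt(2)*x + 249*x - 218*sqrt(2)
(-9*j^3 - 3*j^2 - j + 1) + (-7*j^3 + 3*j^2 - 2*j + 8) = -16*j^3 - 3*j + 9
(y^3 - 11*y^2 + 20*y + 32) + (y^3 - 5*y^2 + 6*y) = 2*y^3 - 16*y^2 + 26*y + 32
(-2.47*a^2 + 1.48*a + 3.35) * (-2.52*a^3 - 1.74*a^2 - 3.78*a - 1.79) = 6.2244*a^5 + 0.5682*a^4 - 1.6806*a^3 - 7.0021*a^2 - 15.3122*a - 5.9965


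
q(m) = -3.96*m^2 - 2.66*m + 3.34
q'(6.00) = -50.18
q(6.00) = -155.18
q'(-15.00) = 116.14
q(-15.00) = -847.76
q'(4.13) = -35.37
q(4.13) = -75.19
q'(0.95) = -10.18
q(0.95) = -2.76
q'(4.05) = -34.74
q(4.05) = -72.39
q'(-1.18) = 6.69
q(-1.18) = 0.96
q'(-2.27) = 15.32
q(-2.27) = -11.03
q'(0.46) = -6.30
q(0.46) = 1.28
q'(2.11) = -19.37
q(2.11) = -19.90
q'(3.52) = -30.54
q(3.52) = -55.09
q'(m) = -7.92*m - 2.66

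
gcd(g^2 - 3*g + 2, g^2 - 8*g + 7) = g - 1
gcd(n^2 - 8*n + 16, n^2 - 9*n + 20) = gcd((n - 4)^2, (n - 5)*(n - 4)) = n - 4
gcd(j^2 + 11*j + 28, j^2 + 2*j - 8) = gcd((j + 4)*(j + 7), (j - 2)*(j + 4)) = j + 4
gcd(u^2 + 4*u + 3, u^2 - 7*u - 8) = u + 1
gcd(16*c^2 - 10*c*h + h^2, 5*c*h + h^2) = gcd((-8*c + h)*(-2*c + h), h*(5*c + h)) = 1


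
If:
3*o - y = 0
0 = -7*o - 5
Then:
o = -5/7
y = -15/7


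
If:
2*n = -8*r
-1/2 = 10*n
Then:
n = -1/20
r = 1/80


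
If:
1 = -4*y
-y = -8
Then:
No Solution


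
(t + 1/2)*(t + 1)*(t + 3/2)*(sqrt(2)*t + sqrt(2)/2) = sqrt(2)*t^4 + 7*sqrt(2)*t^3/2 + 17*sqrt(2)*t^2/4 + 17*sqrt(2)*t/8 + 3*sqrt(2)/8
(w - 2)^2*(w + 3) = w^3 - w^2 - 8*w + 12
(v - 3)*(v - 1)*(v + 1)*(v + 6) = v^4 + 3*v^3 - 19*v^2 - 3*v + 18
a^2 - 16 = (a - 4)*(a + 4)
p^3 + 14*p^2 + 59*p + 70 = (p + 2)*(p + 5)*(p + 7)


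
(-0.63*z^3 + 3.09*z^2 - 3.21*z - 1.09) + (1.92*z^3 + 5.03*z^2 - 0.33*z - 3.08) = 1.29*z^3 + 8.12*z^2 - 3.54*z - 4.17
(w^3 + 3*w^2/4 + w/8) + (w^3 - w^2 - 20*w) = 2*w^3 - w^2/4 - 159*w/8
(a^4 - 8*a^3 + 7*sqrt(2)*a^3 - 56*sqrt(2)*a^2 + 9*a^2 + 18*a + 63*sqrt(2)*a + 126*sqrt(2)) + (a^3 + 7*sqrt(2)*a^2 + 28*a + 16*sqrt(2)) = a^4 - 7*a^3 + 7*sqrt(2)*a^3 - 49*sqrt(2)*a^2 + 9*a^2 + 46*a + 63*sqrt(2)*a + 142*sqrt(2)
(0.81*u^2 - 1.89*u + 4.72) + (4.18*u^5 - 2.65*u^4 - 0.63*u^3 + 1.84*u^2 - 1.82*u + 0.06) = 4.18*u^5 - 2.65*u^4 - 0.63*u^3 + 2.65*u^2 - 3.71*u + 4.78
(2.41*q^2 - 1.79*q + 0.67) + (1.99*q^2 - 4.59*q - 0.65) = 4.4*q^2 - 6.38*q + 0.02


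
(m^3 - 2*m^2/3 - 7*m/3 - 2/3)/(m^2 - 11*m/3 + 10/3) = (3*m^2 + 4*m + 1)/(3*m - 5)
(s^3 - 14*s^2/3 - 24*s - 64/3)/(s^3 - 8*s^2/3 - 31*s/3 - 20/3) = (s^2 - 6*s - 16)/(s^2 - 4*s - 5)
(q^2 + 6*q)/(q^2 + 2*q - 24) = q/(q - 4)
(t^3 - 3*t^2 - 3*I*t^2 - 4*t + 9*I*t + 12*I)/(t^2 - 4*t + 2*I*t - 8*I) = (t^2 + t*(1 - 3*I) - 3*I)/(t + 2*I)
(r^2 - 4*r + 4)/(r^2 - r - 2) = (r - 2)/(r + 1)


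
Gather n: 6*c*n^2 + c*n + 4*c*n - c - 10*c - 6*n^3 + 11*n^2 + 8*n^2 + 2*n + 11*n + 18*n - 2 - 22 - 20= -11*c - 6*n^3 + n^2*(6*c + 19) + n*(5*c + 31) - 44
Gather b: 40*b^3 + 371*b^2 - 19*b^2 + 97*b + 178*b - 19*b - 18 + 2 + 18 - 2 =40*b^3 + 352*b^2 + 256*b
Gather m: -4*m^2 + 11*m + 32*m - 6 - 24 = -4*m^2 + 43*m - 30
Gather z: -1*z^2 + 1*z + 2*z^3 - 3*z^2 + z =2*z^3 - 4*z^2 + 2*z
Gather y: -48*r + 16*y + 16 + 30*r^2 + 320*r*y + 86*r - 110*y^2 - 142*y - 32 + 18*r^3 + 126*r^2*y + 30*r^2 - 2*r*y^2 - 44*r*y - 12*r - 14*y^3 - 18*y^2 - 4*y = 18*r^3 + 60*r^2 + 26*r - 14*y^3 + y^2*(-2*r - 128) + y*(126*r^2 + 276*r - 130) - 16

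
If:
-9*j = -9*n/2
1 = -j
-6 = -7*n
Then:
No Solution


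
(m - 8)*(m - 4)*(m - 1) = m^3 - 13*m^2 + 44*m - 32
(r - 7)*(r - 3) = r^2 - 10*r + 21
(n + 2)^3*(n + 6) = n^4 + 12*n^3 + 48*n^2 + 80*n + 48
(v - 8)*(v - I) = v^2 - 8*v - I*v + 8*I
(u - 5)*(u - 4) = u^2 - 9*u + 20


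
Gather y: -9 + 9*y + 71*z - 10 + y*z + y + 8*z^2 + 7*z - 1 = y*(z + 10) + 8*z^2 + 78*z - 20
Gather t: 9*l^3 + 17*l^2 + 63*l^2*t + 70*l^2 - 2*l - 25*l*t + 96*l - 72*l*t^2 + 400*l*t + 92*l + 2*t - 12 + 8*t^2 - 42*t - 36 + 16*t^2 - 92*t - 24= 9*l^3 + 87*l^2 + 186*l + t^2*(24 - 72*l) + t*(63*l^2 + 375*l - 132) - 72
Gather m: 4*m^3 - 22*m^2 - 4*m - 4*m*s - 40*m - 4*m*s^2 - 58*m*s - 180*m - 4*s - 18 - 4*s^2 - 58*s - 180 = 4*m^3 - 22*m^2 + m*(-4*s^2 - 62*s - 224) - 4*s^2 - 62*s - 198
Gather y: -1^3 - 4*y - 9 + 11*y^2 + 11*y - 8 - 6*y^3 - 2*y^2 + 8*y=-6*y^3 + 9*y^2 + 15*y - 18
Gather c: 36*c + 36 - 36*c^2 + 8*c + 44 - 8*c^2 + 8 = -44*c^2 + 44*c + 88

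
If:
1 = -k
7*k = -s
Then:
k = -1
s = 7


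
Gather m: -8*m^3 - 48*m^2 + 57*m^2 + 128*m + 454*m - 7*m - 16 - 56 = -8*m^3 + 9*m^2 + 575*m - 72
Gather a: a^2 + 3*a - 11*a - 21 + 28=a^2 - 8*a + 7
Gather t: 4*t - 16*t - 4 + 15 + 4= 15 - 12*t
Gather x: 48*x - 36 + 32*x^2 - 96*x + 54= 32*x^2 - 48*x + 18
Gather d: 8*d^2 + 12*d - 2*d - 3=8*d^2 + 10*d - 3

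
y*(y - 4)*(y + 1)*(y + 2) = y^4 - y^3 - 10*y^2 - 8*y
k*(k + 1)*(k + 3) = k^3 + 4*k^2 + 3*k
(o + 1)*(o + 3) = o^2 + 4*o + 3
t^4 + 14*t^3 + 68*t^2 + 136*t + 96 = (t + 2)^2*(t + 4)*(t + 6)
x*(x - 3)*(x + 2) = x^3 - x^2 - 6*x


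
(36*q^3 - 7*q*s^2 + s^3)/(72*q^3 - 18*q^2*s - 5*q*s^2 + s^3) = (2*q + s)/(4*q + s)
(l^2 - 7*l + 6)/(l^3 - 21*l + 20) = (l - 6)/(l^2 + l - 20)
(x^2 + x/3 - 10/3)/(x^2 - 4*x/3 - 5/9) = 3*(x + 2)/(3*x + 1)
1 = 1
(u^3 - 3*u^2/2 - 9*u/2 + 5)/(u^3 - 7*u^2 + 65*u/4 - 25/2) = 2*(u^2 + u - 2)/(2*u^2 - 9*u + 10)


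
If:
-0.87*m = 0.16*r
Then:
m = -0.183908045977011*r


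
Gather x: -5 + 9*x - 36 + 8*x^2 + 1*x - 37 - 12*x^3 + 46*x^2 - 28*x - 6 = -12*x^3 + 54*x^2 - 18*x - 84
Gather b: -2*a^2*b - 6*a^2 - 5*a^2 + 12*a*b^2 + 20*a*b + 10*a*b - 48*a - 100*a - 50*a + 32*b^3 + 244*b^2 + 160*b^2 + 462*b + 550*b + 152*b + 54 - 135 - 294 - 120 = -11*a^2 - 198*a + 32*b^3 + b^2*(12*a + 404) + b*(-2*a^2 + 30*a + 1164) - 495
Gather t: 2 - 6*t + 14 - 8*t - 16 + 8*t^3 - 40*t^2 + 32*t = 8*t^3 - 40*t^2 + 18*t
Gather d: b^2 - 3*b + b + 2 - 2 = b^2 - 2*b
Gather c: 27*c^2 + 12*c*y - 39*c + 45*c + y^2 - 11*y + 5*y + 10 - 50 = 27*c^2 + c*(12*y + 6) + y^2 - 6*y - 40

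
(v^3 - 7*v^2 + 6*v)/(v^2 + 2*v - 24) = v*(v^2 - 7*v + 6)/(v^2 + 2*v - 24)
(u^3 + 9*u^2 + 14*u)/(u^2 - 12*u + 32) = u*(u^2 + 9*u + 14)/(u^2 - 12*u + 32)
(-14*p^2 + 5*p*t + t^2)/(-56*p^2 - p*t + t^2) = (2*p - t)/(8*p - t)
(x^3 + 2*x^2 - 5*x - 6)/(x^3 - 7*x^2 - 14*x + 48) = (x + 1)/(x - 8)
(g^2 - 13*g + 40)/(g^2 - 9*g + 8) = (g - 5)/(g - 1)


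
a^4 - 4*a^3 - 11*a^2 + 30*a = a*(a - 5)*(a - 2)*(a + 3)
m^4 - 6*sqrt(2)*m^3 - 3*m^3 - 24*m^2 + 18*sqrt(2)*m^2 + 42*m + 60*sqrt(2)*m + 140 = (m - 5)*(m + 2)*(m - 7*sqrt(2))*(m + sqrt(2))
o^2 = o^2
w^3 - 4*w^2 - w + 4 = (w - 4)*(w - 1)*(w + 1)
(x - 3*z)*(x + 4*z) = x^2 + x*z - 12*z^2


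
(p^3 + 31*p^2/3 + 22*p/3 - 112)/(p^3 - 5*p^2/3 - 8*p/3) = (p^2 + 13*p + 42)/(p*(p + 1))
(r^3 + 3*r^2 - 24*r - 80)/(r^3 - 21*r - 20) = (r + 4)/(r + 1)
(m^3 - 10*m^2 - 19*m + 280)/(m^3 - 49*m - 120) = (m - 7)/(m + 3)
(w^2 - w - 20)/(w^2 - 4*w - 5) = (w + 4)/(w + 1)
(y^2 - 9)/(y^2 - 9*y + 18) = (y + 3)/(y - 6)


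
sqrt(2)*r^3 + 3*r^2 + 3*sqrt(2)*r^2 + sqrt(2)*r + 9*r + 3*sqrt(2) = (r + 3)*(r + sqrt(2))*(sqrt(2)*r + 1)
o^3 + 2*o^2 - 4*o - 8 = (o - 2)*(o + 2)^2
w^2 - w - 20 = (w - 5)*(w + 4)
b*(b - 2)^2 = b^3 - 4*b^2 + 4*b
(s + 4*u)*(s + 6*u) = s^2 + 10*s*u + 24*u^2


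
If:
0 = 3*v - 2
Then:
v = 2/3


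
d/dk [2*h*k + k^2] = 2*h + 2*k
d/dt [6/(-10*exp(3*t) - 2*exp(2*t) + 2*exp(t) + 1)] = (180*exp(2*t) + 24*exp(t) - 12)*exp(t)/(10*exp(3*t) + 2*exp(2*t) - 2*exp(t) - 1)^2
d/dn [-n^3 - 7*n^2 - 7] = n*(-3*n - 14)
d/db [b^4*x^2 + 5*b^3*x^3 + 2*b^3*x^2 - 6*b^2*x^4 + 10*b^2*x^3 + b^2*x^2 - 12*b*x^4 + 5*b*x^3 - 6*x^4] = x^2*(4*b^3 + 15*b^2*x + 6*b^2 - 12*b*x^2 + 20*b*x + 2*b - 12*x^2 + 5*x)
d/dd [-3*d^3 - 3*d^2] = 3*d*(-3*d - 2)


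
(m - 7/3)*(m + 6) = m^2 + 11*m/3 - 14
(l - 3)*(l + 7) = l^2 + 4*l - 21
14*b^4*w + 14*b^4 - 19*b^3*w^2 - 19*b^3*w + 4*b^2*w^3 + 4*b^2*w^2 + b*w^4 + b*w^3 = (-2*b + w)*(-b + w)*(7*b + w)*(b*w + b)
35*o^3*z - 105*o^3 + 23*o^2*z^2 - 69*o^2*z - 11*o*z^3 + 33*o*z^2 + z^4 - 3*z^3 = (-7*o + z)*(-5*o + z)*(o + z)*(z - 3)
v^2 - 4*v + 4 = (v - 2)^2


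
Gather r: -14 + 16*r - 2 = 16*r - 16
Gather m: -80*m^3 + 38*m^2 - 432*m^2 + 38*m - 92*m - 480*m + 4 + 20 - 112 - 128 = -80*m^3 - 394*m^2 - 534*m - 216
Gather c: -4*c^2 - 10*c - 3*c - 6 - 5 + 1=-4*c^2 - 13*c - 10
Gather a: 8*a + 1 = 8*a + 1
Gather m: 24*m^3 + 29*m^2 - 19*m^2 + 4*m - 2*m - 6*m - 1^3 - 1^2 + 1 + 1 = 24*m^3 + 10*m^2 - 4*m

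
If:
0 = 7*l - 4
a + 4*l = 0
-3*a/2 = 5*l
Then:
No Solution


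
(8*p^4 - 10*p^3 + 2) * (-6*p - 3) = -48*p^5 + 36*p^4 + 30*p^3 - 12*p - 6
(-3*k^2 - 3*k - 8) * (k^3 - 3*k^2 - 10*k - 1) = -3*k^5 + 6*k^4 + 31*k^3 + 57*k^2 + 83*k + 8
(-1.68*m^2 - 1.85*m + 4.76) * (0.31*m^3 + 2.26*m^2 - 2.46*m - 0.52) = -0.5208*m^5 - 4.3703*m^4 + 1.4274*m^3 + 16.1822*m^2 - 10.7476*m - 2.4752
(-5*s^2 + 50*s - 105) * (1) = -5*s^2 + 50*s - 105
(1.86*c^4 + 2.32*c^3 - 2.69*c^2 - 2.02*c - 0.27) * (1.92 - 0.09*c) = -0.1674*c^5 + 3.3624*c^4 + 4.6965*c^3 - 4.983*c^2 - 3.8541*c - 0.5184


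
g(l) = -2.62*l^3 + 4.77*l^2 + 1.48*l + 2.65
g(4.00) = -82.79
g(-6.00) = 731.41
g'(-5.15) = -256.12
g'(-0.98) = -15.42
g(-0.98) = 8.25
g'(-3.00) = -97.88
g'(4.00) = -86.12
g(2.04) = 3.28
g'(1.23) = 1.32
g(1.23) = 6.81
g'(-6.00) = -338.72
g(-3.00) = 111.88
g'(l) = -7.86*l^2 + 9.54*l + 1.48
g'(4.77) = -131.85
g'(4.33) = -104.58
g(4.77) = -166.11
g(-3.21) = 133.71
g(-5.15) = 479.41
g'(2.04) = -11.77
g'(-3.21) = -110.13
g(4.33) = -114.21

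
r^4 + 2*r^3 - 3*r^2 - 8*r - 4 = (r - 2)*(r + 1)^2*(r + 2)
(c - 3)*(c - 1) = c^2 - 4*c + 3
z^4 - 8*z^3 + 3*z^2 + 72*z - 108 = (z - 6)*(z - 3)*(z - 2)*(z + 3)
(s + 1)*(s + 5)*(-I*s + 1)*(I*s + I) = s^4 + 7*s^3 + I*s^3 + 11*s^2 + 7*I*s^2 + 5*s + 11*I*s + 5*I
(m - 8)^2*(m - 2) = m^3 - 18*m^2 + 96*m - 128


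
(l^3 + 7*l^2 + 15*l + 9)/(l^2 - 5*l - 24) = (l^2 + 4*l + 3)/(l - 8)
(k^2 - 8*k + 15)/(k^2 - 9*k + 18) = (k - 5)/(k - 6)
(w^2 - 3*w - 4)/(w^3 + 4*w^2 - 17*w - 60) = (w + 1)/(w^2 + 8*w + 15)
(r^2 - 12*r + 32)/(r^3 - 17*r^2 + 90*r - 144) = (r - 4)/(r^2 - 9*r + 18)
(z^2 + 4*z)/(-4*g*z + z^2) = (z + 4)/(-4*g + z)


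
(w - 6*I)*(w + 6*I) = w^2 + 36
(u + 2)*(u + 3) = u^2 + 5*u + 6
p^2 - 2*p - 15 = (p - 5)*(p + 3)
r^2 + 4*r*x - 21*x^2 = (r - 3*x)*(r + 7*x)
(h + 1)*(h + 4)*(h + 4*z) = h^3 + 4*h^2*z + 5*h^2 + 20*h*z + 4*h + 16*z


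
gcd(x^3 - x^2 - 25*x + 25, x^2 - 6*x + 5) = x^2 - 6*x + 5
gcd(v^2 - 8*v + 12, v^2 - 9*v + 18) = v - 6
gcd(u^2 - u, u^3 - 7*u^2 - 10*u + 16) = u - 1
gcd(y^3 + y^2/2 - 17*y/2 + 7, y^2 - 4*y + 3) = y - 1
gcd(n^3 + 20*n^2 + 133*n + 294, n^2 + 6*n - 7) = n + 7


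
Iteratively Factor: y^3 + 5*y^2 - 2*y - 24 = (y - 2)*(y^2 + 7*y + 12) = (y - 2)*(y + 4)*(y + 3)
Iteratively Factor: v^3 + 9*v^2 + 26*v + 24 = (v + 3)*(v^2 + 6*v + 8) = (v + 2)*(v + 3)*(v + 4)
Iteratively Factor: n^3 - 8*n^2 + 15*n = (n - 3)*(n^2 - 5*n) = (n - 5)*(n - 3)*(n)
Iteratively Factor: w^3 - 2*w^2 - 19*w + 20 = (w - 5)*(w^2 + 3*w - 4) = (w - 5)*(w - 1)*(w + 4)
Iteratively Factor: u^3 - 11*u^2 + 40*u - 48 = (u - 4)*(u^2 - 7*u + 12) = (u - 4)*(u - 3)*(u - 4)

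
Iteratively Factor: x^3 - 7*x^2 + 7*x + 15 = (x + 1)*(x^2 - 8*x + 15) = (x - 5)*(x + 1)*(x - 3)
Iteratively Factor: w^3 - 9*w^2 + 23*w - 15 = (w - 1)*(w^2 - 8*w + 15) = (w - 5)*(w - 1)*(w - 3)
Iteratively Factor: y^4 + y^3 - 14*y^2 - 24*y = (y - 4)*(y^3 + 5*y^2 + 6*y) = (y - 4)*(y + 3)*(y^2 + 2*y) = (y - 4)*(y + 2)*(y + 3)*(y)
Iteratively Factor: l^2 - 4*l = (l)*(l - 4)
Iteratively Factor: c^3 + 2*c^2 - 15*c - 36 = (c - 4)*(c^2 + 6*c + 9) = (c - 4)*(c + 3)*(c + 3)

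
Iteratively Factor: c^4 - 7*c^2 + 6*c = (c - 1)*(c^3 + c^2 - 6*c) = (c - 1)*(c + 3)*(c^2 - 2*c) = (c - 2)*(c - 1)*(c + 3)*(c)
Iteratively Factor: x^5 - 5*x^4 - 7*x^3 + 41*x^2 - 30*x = (x - 1)*(x^4 - 4*x^3 - 11*x^2 + 30*x) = (x - 1)*(x + 3)*(x^3 - 7*x^2 + 10*x) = (x - 5)*(x - 1)*(x + 3)*(x^2 - 2*x) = x*(x - 5)*(x - 1)*(x + 3)*(x - 2)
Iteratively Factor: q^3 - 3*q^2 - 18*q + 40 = (q + 4)*(q^2 - 7*q + 10) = (q - 2)*(q + 4)*(q - 5)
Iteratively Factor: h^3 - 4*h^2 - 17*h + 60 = (h - 5)*(h^2 + h - 12) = (h - 5)*(h + 4)*(h - 3)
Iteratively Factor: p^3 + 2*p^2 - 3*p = (p - 1)*(p^2 + 3*p) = p*(p - 1)*(p + 3)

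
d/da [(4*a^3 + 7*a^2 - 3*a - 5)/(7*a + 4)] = (56*a^3 + 97*a^2 + 56*a + 23)/(49*a^2 + 56*a + 16)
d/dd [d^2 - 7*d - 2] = 2*d - 7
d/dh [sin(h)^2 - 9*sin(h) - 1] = (2*sin(h) - 9)*cos(h)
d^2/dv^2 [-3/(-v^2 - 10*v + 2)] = 6*(-v^2 - 10*v + 4*(v + 5)^2 + 2)/(v^2 + 10*v - 2)^3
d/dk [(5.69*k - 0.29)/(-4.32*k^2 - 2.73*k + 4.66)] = (24.5808*k^2 - 2.5056*k + 25.7237)/(18.6624*k^4 + 23.5872*k^3 - 32.8095*k^2 - 25.4436*k + 21.7156)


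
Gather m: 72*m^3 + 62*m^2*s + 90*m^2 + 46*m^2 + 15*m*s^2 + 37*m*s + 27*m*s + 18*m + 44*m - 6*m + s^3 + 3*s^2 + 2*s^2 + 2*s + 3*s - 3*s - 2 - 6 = 72*m^3 + m^2*(62*s + 136) + m*(15*s^2 + 64*s + 56) + s^3 + 5*s^2 + 2*s - 8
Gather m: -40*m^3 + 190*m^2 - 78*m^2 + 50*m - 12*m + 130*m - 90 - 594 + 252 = -40*m^3 + 112*m^2 + 168*m - 432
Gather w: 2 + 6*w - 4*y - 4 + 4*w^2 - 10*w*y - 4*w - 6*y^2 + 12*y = 4*w^2 + w*(2 - 10*y) - 6*y^2 + 8*y - 2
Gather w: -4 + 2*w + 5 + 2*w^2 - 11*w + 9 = 2*w^2 - 9*w + 10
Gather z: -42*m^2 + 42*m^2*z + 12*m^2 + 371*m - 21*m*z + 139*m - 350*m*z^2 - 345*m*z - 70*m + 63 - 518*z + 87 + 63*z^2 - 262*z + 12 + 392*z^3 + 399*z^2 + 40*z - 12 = -30*m^2 + 440*m + 392*z^3 + z^2*(462 - 350*m) + z*(42*m^2 - 366*m - 740) + 150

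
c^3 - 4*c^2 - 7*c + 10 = (c - 5)*(c - 1)*(c + 2)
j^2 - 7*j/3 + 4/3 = (j - 4/3)*(j - 1)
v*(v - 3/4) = v^2 - 3*v/4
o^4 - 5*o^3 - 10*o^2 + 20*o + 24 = (o - 6)*(o - 2)*(o + 1)*(o + 2)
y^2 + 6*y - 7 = (y - 1)*(y + 7)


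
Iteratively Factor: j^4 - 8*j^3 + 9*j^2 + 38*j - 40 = (j - 4)*(j^3 - 4*j^2 - 7*j + 10) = (j - 5)*(j - 4)*(j^2 + j - 2) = (j - 5)*(j - 4)*(j - 1)*(j + 2)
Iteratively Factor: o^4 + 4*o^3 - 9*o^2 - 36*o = (o)*(o^3 + 4*o^2 - 9*o - 36) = o*(o + 4)*(o^2 - 9) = o*(o - 3)*(o + 4)*(o + 3)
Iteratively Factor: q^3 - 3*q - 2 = (q - 2)*(q^2 + 2*q + 1) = (q - 2)*(q + 1)*(q + 1)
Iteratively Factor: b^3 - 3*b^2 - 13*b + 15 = (b + 3)*(b^2 - 6*b + 5) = (b - 1)*(b + 3)*(b - 5)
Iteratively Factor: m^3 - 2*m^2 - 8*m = (m + 2)*(m^2 - 4*m) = m*(m + 2)*(m - 4)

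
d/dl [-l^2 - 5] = -2*l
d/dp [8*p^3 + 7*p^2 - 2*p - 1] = 24*p^2 + 14*p - 2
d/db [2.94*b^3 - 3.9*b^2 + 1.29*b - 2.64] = 8.82*b^2 - 7.8*b + 1.29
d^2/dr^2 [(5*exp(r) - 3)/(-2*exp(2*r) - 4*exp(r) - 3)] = (-20*exp(4*r) + 88*exp(3*r) + 252*exp(2*r) + 36*exp(r) - 81)*exp(r)/(8*exp(6*r) + 48*exp(5*r) + 132*exp(4*r) + 208*exp(3*r) + 198*exp(2*r) + 108*exp(r) + 27)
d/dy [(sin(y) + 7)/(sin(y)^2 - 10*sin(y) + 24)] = (-14*sin(y) + cos(y)^2 + 93)*cos(y)/(sin(y)^2 - 10*sin(y) + 24)^2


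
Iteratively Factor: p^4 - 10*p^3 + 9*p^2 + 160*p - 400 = (p - 5)*(p^3 - 5*p^2 - 16*p + 80) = (p - 5)*(p - 4)*(p^2 - p - 20) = (p - 5)*(p - 4)*(p + 4)*(p - 5)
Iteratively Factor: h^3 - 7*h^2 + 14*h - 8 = (h - 1)*(h^2 - 6*h + 8) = (h - 4)*(h - 1)*(h - 2)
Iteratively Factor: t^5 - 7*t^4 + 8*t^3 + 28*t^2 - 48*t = (t - 4)*(t^4 - 3*t^3 - 4*t^2 + 12*t) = t*(t - 4)*(t^3 - 3*t^2 - 4*t + 12) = t*(t - 4)*(t - 2)*(t^2 - t - 6) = t*(t - 4)*(t - 3)*(t - 2)*(t + 2)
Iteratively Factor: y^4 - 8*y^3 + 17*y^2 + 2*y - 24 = (y + 1)*(y^3 - 9*y^2 + 26*y - 24) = (y - 4)*(y + 1)*(y^2 - 5*y + 6) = (y - 4)*(y - 2)*(y + 1)*(y - 3)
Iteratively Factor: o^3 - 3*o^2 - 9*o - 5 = (o + 1)*(o^2 - 4*o - 5) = (o + 1)^2*(o - 5)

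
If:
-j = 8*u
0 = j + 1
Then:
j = -1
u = 1/8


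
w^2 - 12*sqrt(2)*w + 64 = (w - 8*sqrt(2))*(w - 4*sqrt(2))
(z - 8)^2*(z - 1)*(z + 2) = z^4 - 15*z^3 + 46*z^2 + 96*z - 128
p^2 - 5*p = p*(p - 5)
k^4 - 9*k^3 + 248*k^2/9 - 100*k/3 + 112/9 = (k - 4)*(k - 7/3)*(k - 2)*(k - 2/3)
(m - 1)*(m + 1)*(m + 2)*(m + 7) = m^4 + 9*m^3 + 13*m^2 - 9*m - 14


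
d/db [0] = 0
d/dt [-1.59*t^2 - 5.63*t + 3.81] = -3.18*t - 5.63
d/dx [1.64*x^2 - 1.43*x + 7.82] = 3.28*x - 1.43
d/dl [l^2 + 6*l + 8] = 2*l + 6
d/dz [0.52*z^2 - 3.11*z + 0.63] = 1.04*z - 3.11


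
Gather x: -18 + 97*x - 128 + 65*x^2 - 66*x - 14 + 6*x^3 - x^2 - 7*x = 6*x^3 + 64*x^2 + 24*x - 160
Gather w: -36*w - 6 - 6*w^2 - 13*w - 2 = -6*w^2 - 49*w - 8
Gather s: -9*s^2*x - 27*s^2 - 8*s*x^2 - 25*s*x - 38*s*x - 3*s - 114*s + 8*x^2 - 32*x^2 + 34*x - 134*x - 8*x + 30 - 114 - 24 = s^2*(-9*x - 27) + s*(-8*x^2 - 63*x - 117) - 24*x^2 - 108*x - 108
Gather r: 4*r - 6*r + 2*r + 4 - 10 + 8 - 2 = 0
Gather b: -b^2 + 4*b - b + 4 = -b^2 + 3*b + 4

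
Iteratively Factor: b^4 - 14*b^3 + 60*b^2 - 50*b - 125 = (b - 5)*(b^3 - 9*b^2 + 15*b + 25) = (b - 5)*(b + 1)*(b^2 - 10*b + 25) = (b - 5)^2*(b + 1)*(b - 5)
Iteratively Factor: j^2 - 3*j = (j)*(j - 3)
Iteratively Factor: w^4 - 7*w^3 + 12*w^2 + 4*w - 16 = (w + 1)*(w^3 - 8*w^2 + 20*w - 16) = (w - 2)*(w + 1)*(w^2 - 6*w + 8) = (w - 4)*(w - 2)*(w + 1)*(w - 2)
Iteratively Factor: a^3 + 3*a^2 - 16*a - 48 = (a + 4)*(a^2 - a - 12) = (a + 3)*(a + 4)*(a - 4)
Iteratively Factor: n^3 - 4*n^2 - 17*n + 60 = (n - 3)*(n^2 - n - 20) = (n - 5)*(n - 3)*(n + 4)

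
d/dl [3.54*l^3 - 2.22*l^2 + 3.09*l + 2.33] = 10.62*l^2 - 4.44*l + 3.09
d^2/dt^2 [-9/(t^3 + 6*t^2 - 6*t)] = 54*(t*(t + 2)*(t^2 + 6*t - 6) - 3*(t^2 + 4*t - 2)^2)/(t^3*(t^2 + 6*t - 6)^3)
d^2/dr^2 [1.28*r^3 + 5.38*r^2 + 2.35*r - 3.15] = 7.68*r + 10.76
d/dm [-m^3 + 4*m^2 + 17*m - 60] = -3*m^2 + 8*m + 17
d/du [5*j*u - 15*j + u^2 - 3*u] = 5*j + 2*u - 3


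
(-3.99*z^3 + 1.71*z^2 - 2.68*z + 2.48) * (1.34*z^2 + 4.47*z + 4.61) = -5.3466*z^5 - 15.5439*z^4 - 14.3414*z^3 - 0.773299999999999*z^2 - 1.2692*z + 11.4328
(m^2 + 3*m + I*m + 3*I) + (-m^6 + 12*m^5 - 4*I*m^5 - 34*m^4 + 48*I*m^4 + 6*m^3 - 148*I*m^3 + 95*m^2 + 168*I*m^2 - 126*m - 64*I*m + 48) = -m^6 + 12*m^5 - 4*I*m^5 - 34*m^4 + 48*I*m^4 + 6*m^3 - 148*I*m^3 + 96*m^2 + 168*I*m^2 - 123*m - 63*I*m + 48 + 3*I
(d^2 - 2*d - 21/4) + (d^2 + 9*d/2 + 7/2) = 2*d^2 + 5*d/2 - 7/4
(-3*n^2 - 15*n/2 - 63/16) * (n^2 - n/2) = -3*n^4 - 6*n^3 - 3*n^2/16 + 63*n/32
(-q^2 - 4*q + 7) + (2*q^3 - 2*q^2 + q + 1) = 2*q^3 - 3*q^2 - 3*q + 8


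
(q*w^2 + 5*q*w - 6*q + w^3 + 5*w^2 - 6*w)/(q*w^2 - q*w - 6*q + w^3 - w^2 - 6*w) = (w^2 + 5*w - 6)/(w^2 - w - 6)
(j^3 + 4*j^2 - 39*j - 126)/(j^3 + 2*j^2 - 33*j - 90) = (j + 7)/(j + 5)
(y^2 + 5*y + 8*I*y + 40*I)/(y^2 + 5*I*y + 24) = (y + 5)/(y - 3*I)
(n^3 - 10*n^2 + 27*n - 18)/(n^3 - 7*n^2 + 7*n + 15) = (n^2 - 7*n + 6)/(n^2 - 4*n - 5)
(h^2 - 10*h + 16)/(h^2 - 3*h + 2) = (h - 8)/(h - 1)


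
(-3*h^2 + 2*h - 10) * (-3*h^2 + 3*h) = 9*h^4 - 15*h^3 + 36*h^2 - 30*h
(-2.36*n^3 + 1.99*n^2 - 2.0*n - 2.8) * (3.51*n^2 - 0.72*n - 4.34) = -8.2836*n^5 + 8.6841*n^4 + 1.7896*n^3 - 17.0246*n^2 + 10.696*n + 12.152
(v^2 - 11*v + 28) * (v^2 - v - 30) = v^4 - 12*v^3 + 9*v^2 + 302*v - 840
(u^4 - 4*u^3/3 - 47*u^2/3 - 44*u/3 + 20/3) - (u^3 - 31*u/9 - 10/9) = u^4 - 7*u^3/3 - 47*u^2/3 - 101*u/9 + 70/9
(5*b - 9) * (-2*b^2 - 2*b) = -10*b^3 + 8*b^2 + 18*b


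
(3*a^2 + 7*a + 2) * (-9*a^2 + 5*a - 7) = -27*a^4 - 48*a^3 - 4*a^2 - 39*a - 14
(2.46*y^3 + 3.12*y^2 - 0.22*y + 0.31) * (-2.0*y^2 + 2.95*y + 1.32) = -4.92*y^5 + 1.017*y^4 + 12.8912*y^3 + 2.8494*y^2 + 0.6241*y + 0.4092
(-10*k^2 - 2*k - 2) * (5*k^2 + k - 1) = -50*k^4 - 20*k^3 - 2*k^2 + 2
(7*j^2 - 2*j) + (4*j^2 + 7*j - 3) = 11*j^2 + 5*j - 3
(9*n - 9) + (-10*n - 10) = -n - 19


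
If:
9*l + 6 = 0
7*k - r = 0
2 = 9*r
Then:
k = 2/63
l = -2/3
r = 2/9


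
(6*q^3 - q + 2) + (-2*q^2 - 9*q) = 6*q^3 - 2*q^2 - 10*q + 2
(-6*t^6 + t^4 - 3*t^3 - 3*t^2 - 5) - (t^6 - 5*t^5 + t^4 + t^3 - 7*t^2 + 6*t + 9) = -7*t^6 + 5*t^5 - 4*t^3 + 4*t^2 - 6*t - 14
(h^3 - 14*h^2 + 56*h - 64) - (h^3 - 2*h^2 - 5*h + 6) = -12*h^2 + 61*h - 70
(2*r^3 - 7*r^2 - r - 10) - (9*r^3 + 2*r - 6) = -7*r^3 - 7*r^2 - 3*r - 4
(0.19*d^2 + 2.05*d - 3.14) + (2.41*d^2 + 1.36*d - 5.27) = 2.6*d^2 + 3.41*d - 8.41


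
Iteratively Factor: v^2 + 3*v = (v + 3)*(v)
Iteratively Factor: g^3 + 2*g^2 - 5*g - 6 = (g + 1)*(g^2 + g - 6) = (g + 1)*(g + 3)*(g - 2)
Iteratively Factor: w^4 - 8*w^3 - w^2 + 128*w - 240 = (w - 4)*(w^3 - 4*w^2 - 17*w + 60) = (w - 4)*(w - 3)*(w^2 - w - 20) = (w - 5)*(w - 4)*(w - 3)*(w + 4)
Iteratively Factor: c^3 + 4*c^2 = (c + 4)*(c^2) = c*(c + 4)*(c)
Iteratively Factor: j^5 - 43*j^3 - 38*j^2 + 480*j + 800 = (j - 5)*(j^4 + 5*j^3 - 18*j^2 - 128*j - 160) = (j - 5)*(j + 2)*(j^3 + 3*j^2 - 24*j - 80) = (j - 5)^2*(j + 2)*(j^2 + 8*j + 16) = (j - 5)^2*(j + 2)*(j + 4)*(j + 4)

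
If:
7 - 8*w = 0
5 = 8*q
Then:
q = 5/8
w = 7/8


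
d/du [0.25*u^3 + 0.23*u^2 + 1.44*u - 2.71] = 0.75*u^2 + 0.46*u + 1.44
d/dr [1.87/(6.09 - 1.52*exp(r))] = 2.8424*exp(r)/(1.52*exp(r) - 6.09)^2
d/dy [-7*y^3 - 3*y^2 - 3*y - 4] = -21*y^2 - 6*y - 3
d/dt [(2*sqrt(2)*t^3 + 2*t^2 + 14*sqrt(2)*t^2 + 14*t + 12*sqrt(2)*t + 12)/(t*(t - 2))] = 2*(sqrt(2)*t^4 - 4*sqrt(2)*t^3 - 20*sqrt(2)*t^2 - 9*t^2 - 12*t + 12)/(t^2*(t^2 - 4*t + 4))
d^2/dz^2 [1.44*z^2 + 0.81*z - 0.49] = 2.88000000000000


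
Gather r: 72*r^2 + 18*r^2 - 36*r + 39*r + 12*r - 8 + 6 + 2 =90*r^2 + 15*r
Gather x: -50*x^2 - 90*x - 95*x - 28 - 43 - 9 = -50*x^2 - 185*x - 80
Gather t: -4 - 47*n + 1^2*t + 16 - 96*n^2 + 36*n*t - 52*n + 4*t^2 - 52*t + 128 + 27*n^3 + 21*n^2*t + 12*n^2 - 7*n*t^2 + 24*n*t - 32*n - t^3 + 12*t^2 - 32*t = 27*n^3 - 84*n^2 - 131*n - t^3 + t^2*(16 - 7*n) + t*(21*n^2 + 60*n - 83) + 140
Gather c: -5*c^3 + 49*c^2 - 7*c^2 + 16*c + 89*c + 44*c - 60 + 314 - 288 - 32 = -5*c^3 + 42*c^2 + 149*c - 66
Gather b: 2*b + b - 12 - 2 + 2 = 3*b - 12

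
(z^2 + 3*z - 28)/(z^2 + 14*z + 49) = (z - 4)/(z + 7)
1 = 1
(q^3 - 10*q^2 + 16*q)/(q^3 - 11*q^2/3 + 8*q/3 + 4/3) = 3*q*(q - 8)/(3*q^2 - 5*q - 2)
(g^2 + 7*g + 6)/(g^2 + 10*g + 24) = (g + 1)/(g + 4)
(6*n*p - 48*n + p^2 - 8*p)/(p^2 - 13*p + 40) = (6*n + p)/(p - 5)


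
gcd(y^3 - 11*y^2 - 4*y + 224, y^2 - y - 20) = y + 4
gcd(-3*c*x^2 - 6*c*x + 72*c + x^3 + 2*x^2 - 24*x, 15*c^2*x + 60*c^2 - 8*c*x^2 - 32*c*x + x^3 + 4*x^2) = -3*c + x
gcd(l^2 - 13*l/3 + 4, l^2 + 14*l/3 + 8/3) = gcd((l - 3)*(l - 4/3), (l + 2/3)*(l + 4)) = 1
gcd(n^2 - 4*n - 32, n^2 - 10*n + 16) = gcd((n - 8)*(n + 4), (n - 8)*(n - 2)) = n - 8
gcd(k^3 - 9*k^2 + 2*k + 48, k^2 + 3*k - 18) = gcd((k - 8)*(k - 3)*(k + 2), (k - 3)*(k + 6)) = k - 3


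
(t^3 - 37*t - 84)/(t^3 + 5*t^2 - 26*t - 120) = (t^2 - 4*t - 21)/(t^2 + t - 30)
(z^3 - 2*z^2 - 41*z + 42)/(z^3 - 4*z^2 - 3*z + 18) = (z^3 - 2*z^2 - 41*z + 42)/(z^3 - 4*z^2 - 3*z + 18)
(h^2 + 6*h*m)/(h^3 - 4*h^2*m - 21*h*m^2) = (h + 6*m)/(h^2 - 4*h*m - 21*m^2)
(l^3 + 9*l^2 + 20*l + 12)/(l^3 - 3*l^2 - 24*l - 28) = (l^2 + 7*l + 6)/(l^2 - 5*l - 14)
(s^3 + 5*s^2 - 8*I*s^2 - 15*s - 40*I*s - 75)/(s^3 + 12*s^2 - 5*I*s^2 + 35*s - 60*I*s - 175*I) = (s - 3*I)/(s + 7)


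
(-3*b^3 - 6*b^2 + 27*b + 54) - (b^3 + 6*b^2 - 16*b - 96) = -4*b^3 - 12*b^2 + 43*b + 150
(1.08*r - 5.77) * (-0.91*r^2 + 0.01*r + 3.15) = -0.9828*r^3 + 5.2615*r^2 + 3.3443*r - 18.1755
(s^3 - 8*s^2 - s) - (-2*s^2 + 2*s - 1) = s^3 - 6*s^2 - 3*s + 1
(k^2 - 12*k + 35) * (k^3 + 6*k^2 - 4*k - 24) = k^5 - 6*k^4 - 41*k^3 + 234*k^2 + 148*k - 840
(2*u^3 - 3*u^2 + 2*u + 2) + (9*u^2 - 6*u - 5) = 2*u^3 + 6*u^2 - 4*u - 3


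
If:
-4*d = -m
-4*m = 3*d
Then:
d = 0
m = 0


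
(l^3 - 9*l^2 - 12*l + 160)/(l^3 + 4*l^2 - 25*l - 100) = (l - 8)/(l + 5)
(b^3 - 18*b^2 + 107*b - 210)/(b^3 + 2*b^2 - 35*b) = (b^2 - 13*b + 42)/(b*(b + 7))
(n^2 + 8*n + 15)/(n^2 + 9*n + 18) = (n + 5)/(n + 6)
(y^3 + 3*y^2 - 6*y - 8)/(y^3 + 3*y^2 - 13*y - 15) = (y^2 + 2*y - 8)/(y^2 + 2*y - 15)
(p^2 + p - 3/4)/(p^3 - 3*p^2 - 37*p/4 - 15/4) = (2*p - 1)/(2*p^2 - 9*p - 5)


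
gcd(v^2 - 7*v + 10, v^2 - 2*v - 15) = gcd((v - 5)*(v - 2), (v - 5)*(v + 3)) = v - 5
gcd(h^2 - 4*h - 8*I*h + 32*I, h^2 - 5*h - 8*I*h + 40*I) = h - 8*I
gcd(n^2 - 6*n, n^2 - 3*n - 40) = 1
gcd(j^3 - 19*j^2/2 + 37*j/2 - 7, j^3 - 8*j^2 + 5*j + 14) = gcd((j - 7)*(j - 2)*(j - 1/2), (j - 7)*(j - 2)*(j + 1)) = j^2 - 9*j + 14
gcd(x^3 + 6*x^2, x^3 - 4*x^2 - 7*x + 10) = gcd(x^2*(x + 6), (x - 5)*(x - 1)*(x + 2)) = 1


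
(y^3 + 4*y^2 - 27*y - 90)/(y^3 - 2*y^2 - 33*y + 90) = (y + 3)/(y - 3)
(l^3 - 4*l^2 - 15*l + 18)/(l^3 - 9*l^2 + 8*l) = (l^2 - 3*l - 18)/(l*(l - 8))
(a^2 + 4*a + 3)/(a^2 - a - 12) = (a + 1)/(a - 4)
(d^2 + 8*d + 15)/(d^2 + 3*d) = (d + 5)/d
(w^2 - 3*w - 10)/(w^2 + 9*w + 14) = (w - 5)/(w + 7)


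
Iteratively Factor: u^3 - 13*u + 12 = (u + 4)*(u^2 - 4*u + 3) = (u - 1)*(u + 4)*(u - 3)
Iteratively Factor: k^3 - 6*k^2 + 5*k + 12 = (k + 1)*(k^2 - 7*k + 12) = (k - 3)*(k + 1)*(k - 4)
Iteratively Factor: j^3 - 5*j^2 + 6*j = (j - 3)*(j^2 - 2*j) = (j - 3)*(j - 2)*(j)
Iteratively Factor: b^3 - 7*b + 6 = (b - 1)*(b^2 + b - 6) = (b - 1)*(b + 3)*(b - 2)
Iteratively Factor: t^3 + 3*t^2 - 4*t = (t + 4)*(t^2 - t) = (t - 1)*(t + 4)*(t)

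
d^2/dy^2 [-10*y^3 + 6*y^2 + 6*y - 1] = 12 - 60*y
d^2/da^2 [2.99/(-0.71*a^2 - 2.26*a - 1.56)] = (3.014518*a^2 + 9.595508*a - 2.99*(1.42*a + 2.26)*(2.84*a + 4.52) + 6.623448)/(0.71*a^2 + 2.26*a + 1.56)^3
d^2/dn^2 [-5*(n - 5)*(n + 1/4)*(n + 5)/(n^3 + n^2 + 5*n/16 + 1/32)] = 240*(16*n^3 + 1608*n^2 + 1200*n + 233)/(512*n^6 + 1152*n^5 + 1056*n^4 + 504*n^3 + 132*n^2 + 18*n + 1)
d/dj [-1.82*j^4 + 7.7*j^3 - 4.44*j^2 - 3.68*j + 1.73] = -7.28*j^3 + 23.1*j^2 - 8.88*j - 3.68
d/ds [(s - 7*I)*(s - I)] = 2*s - 8*I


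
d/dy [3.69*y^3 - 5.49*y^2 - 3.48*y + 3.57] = 11.07*y^2 - 10.98*y - 3.48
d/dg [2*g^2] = 4*g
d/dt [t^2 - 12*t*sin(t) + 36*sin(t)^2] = -12*t*cos(t) + 2*t - 12*sin(t) + 36*sin(2*t)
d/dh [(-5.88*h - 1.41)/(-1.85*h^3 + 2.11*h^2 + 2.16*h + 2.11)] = (-21.756*h^3 + 4.5813*h^2 + 5.9502*h - 9.3612)/(3.4225*h^6 - 7.807*h^5 - 3.5399*h^4 + 1.3082*h^3 + 13.5698*h^2 + 9.1152*h + 4.4521)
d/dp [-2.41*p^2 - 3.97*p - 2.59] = -4.82*p - 3.97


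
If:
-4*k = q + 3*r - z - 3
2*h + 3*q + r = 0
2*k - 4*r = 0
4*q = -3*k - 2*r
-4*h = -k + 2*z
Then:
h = 15/26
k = 6/13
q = -6/13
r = 3/13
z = -12/13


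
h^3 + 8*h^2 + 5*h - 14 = (h - 1)*(h + 2)*(h + 7)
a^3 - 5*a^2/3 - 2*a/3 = a*(a - 2)*(a + 1/3)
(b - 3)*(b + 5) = b^2 + 2*b - 15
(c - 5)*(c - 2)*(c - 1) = c^3 - 8*c^2 + 17*c - 10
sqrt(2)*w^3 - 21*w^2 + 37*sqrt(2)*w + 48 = (w - 8*sqrt(2))*(w - 3*sqrt(2))*(sqrt(2)*w + 1)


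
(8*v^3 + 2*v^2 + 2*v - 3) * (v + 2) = 8*v^4 + 18*v^3 + 6*v^2 + v - 6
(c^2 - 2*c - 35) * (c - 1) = c^3 - 3*c^2 - 33*c + 35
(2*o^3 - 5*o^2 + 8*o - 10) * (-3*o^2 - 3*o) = -6*o^5 + 9*o^4 - 9*o^3 + 6*o^2 + 30*o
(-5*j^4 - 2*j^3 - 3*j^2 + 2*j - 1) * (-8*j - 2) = 40*j^5 + 26*j^4 + 28*j^3 - 10*j^2 + 4*j + 2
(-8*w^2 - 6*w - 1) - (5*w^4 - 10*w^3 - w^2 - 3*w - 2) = -5*w^4 + 10*w^3 - 7*w^2 - 3*w + 1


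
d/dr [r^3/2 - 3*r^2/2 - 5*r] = 3*r^2/2 - 3*r - 5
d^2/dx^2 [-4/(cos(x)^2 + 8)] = 8*(2*sin(x)^4 + 15*sin(x)^2 - 9)/(cos(x)^2 + 8)^3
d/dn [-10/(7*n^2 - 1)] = 140*n/(7*n^2 - 1)^2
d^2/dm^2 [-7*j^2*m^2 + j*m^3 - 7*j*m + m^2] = -14*j^2 + 6*j*m + 2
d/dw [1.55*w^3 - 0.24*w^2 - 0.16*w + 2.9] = 4.65*w^2 - 0.48*w - 0.16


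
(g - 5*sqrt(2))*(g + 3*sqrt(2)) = g^2 - 2*sqrt(2)*g - 30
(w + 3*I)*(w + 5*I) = w^2 + 8*I*w - 15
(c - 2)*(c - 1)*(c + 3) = c^3 - 7*c + 6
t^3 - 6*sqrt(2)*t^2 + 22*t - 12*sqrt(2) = (t - 3*sqrt(2))*(t - 2*sqrt(2))*(t - sqrt(2))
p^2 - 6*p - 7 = (p - 7)*(p + 1)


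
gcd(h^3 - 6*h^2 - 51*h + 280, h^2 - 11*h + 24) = h - 8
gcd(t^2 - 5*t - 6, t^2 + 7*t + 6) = t + 1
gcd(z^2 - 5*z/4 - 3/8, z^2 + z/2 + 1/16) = z + 1/4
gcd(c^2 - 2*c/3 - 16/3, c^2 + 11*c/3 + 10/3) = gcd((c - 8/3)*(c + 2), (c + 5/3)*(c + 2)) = c + 2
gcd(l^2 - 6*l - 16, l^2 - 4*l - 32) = l - 8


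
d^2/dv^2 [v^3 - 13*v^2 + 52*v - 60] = 6*v - 26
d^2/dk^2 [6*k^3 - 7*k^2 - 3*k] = 36*k - 14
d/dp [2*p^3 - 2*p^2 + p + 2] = 6*p^2 - 4*p + 1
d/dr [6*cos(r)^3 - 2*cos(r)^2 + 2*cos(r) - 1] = 2*(-9*cos(r)^2 + 2*cos(r) - 1)*sin(r)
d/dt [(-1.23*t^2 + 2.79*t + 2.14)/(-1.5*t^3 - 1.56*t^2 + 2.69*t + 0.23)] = (-1.845*t^4 + 8.37*t^3 + 10.6737*t^2 + 6.111*t - 5.1149)/(2.25*t^6 + 4.68*t^5 - 5.6364*t^4 - 9.0828*t^3 + 6.5185*t^2 + 1.2374*t + 0.0529)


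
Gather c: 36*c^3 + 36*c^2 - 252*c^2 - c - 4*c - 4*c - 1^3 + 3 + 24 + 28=36*c^3 - 216*c^2 - 9*c + 54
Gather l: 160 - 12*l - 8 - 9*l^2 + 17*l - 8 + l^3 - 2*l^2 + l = l^3 - 11*l^2 + 6*l + 144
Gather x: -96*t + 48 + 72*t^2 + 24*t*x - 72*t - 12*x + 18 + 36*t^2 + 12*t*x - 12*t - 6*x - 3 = 108*t^2 - 180*t + x*(36*t - 18) + 63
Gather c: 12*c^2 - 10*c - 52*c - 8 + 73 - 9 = 12*c^2 - 62*c + 56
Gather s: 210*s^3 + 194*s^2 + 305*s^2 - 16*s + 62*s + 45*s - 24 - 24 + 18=210*s^3 + 499*s^2 + 91*s - 30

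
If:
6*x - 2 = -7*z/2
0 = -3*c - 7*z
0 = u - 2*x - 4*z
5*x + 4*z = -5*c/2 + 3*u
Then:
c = 28/477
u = 284/477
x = 166/477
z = -4/159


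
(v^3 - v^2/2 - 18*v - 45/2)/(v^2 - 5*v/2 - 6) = (v^2 - 2*v - 15)/(v - 4)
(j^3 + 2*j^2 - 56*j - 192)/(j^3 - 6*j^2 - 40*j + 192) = (j + 4)/(j - 4)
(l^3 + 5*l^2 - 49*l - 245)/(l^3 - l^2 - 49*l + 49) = (l + 5)/(l - 1)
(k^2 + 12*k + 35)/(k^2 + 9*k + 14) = (k + 5)/(k + 2)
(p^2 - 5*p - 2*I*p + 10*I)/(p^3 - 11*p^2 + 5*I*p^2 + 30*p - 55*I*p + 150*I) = (p - 2*I)/(p^2 + p*(-6 + 5*I) - 30*I)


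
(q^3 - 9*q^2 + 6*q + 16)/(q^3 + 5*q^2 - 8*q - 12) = (q - 8)/(q + 6)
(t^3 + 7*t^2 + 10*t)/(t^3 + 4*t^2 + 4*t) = (t + 5)/(t + 2)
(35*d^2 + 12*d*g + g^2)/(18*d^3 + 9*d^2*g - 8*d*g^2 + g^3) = (35*d^2 + 12*d*g + g^2)/(18*d^3 + 9*d^2*g - 8*d*g^2 + g^3)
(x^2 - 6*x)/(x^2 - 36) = x/(x + 6)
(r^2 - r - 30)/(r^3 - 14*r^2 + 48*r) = (r + 5)/(r*(r - 8))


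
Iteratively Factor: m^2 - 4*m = (m - 4)*(m)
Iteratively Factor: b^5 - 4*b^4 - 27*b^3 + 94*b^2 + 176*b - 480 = (b - 4)*(b^4 - 27*b^2 - 14*b + 120) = (b - 4)*(b + 4)*(b^3 - 4*b^2 - 11*b + 30) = (b - 4)*(b - 2)*(b + 4)*(b^2 - 2*b - 15) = (b - 4)*(b - 2)*(b + 3)*(b + 4)*(b - 5)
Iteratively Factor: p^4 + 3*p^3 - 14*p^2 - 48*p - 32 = (p + 1)*(p^3 + 2*p^2 - 16*p - 32) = (p - 4)*(p + 1)*(p^2 + 6*p + 8) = (p - 4)*(p + 1)*(p + 2)*(p + 4)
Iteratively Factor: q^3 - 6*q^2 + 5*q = (q - 5)*(q^2 - q) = q*(q - 5)*(q - 1)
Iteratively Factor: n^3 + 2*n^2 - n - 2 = (n + 1)*(n^2 + n - 2) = (n - 1)*(n + 1)*(n + 2)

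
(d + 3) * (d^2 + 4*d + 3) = d^3 + 7*d^2 + 15*d + 9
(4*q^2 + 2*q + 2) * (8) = 32*q^2 + 16*q + 16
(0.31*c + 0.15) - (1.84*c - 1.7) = 1.85 - 1.53*c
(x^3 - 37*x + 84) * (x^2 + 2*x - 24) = x^5 + 2*x^4 - 61*x^3 + 10*x^2 + 1056*x - 2016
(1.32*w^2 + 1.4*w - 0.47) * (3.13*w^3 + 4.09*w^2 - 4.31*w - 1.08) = 4.1316*w^5 + 9.7808*w^4 - 1.4343*w^3 - 9.3819*w^2 + 0.5137*w + 0.5076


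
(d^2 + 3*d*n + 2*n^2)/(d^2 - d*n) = (d^2 + 3*d*n + 2*n^2)/(d*(d - n))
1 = 1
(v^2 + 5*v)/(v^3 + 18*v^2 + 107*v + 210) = v/(v^2 + 13*v + 42)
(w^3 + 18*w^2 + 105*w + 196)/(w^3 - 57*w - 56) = (w^2 + 11*w + 28)/(w^2 - 7*w - 8)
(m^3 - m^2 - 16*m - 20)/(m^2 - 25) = (m^2 + 4*m + 4)/(m + 5)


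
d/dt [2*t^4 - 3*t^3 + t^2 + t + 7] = 8*t^3 - 9*t^2 + 2*t + 1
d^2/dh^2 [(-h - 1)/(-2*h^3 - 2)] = 3*h*(3*h^3*(h + 1) - (2*h + 1)*(h^3 + 1))/(h^3 + 1)^3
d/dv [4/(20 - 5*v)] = 4/(5*(v - 4)^2)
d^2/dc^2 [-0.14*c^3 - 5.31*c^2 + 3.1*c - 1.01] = -0.84*c - 10.62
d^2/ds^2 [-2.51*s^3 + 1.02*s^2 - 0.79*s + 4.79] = 2.04 - 15.06*s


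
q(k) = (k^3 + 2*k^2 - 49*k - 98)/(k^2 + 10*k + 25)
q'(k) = (-2*k - 10)*(k^3 + 2*k^2 - 49*k - 98)/(k^2 + 10*k + 25)^2 + (3*k^2 + 4*k - 49)/(k^2 + 10*k + 25)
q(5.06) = -1.63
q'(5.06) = 0.80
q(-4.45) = 236.48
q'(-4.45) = -884.35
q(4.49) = -2.08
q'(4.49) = 0.76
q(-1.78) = -0.97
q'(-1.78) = -3.89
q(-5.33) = 629.65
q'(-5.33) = 3952.92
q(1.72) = -3.79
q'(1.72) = 0.39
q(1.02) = -4.00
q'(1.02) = 0.17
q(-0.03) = -3.91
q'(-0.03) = -0.42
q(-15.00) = -22.88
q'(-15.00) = 1.08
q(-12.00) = -19.39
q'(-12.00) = 1.30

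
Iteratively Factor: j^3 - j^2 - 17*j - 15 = (j + 1)*(j^2 - 2*j - 15) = (j + 1)*(j + 3)*(j - 5)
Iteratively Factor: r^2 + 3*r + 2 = (r + 1)*(r + 2)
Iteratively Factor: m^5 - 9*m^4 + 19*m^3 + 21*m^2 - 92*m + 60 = (m - 2)*(m^4 - 7*m^3 + 5*m^2 + 31*m - 30) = (m - 5)*(m - 2)*(m^3 - 2*m^2 - 5*m + 6) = (m - 5)*(m - 2)*(m + 2)*(m^2 - 4*m + 3) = (m - 5)*(m - 3)*(m - 2)*(m + 2)*(m - 1)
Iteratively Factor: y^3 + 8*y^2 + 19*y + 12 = (y + 3)*(y^2 + 5*y + 4) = (y + 3)*(y + 4)*(y + 1)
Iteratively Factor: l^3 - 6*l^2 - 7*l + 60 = (l - 5)*(l^2 - l - 12) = (l - 5)*(l + 3)*(l - 4)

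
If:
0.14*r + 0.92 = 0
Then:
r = -6.57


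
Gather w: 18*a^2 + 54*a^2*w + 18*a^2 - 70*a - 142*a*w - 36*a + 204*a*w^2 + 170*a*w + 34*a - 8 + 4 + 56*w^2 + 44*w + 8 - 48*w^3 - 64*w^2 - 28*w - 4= 36*a^2 - 72*a - 48*w^3 + w^2*(204*a - 8) + w*(54*a^2 + 28*a + 16)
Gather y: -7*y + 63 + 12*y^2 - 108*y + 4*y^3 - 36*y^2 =4*y^3 - 24*y^2 - 115*y + 63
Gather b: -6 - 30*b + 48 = 42 - 30*b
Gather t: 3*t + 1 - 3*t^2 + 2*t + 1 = -3*t^2 + 5*t + 2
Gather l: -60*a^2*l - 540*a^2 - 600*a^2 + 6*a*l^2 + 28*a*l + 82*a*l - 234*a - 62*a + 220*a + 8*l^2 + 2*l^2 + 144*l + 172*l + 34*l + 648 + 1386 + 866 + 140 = -1140*a^2 - 76*a + l^2*(6*a + 10) + l*(-60*a^2 + 110*a + 350) + 3040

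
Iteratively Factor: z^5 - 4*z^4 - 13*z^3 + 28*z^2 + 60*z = (z - 5)*(z^4 + z^3 - 8*z^2 - 12*z) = z*(z - 5)*(z^3 + z^2 - 8*z - 12) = z*(z - 5)*(z + 2)*(z^2 - z - 6) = z*(z - 5)*(z - 3)*(z + 2)*(z + 2)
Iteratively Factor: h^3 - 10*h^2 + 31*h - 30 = (h - 3)*(h^2 - 7*h + 10) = (h - 3)*(h - 2)*(h - 5)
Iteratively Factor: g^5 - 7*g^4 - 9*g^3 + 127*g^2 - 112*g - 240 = (g - 3)*(g^4 - 4*g^3 - 21*g^2 + 64*g + 80) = (g - 3)*(g + 4)*(g^3 - 8*g^2 + 11*g + 20) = (g - 3)*(g + 1)*(g + 4)*(g^2 - 9*g + 20) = (g - 4)*(g - 3)*(g + 1)*(g + 4)*(g - 5)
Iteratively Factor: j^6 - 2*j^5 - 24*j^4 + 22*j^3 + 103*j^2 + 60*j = (j - 3)*(j^5 + j^4 - 21*j^3 - 41*j^2 - 20*j) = (j - 5)*(j - 3)*(j^4 + 6*j^3 + 9*j^2 + 4*j) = (j - 5)*(j - 3)*(j + 4)*(j^3 + 2*j^2 + j) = j*(j - 5)*(j - 3)*(j + 4)*(j^2 + 2*j + 1) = j*(j - 5)*(j - 3)*(j + 1)*(j + 4)*(j + 1)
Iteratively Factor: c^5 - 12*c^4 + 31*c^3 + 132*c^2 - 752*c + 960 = (c - 5)*(c^4 - 7*c^3 - 4*c^2 + 112*c - 192) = (c - 5)*(c + 4)*(c^3 - 11*c^2 + 40*c - 48) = (c - 5)*(c - 3)*(c + 4)*(c^2 - 8*c + 16) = (c - 5)*(c - 4)*(c - 3)*(c + 4)*(c - 4)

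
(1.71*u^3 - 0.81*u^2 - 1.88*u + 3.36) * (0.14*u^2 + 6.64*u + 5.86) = 0.2394*u^5 + 11.241*u^4 + 4.379*u^3 - 16.7594*u^2 + 11.2936*u + 19.6896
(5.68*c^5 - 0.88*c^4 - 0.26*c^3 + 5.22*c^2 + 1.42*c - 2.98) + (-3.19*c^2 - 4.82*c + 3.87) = 5.68*c^5 - 0.88*c^4 - 0.26*c^3 + 2.03*c^2 - 3.4*c + 0.89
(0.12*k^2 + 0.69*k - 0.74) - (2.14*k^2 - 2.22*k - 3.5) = -2.02*k^2 + 2.91*k + 2.76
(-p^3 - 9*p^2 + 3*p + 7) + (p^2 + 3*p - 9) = -p^3 - 8*p^2 + 6*p - 2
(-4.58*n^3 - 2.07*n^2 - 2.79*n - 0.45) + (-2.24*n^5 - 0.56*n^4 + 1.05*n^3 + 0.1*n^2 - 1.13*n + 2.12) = -2.24*n^5 - 0.56*n^4 - 3.53*n^3 - 1.97*n^2 - 3.92*n + 1.67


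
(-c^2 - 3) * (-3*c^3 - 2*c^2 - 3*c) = 3*c^5 + 2*c^4 + 12*c^3 + 6*c^2 + 9*c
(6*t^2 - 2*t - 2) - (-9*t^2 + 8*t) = 15*t^2 - 10*t - 2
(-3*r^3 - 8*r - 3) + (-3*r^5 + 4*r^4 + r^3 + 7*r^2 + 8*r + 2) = -3*r^5 + 4*r^4 - 2*r^3 + 7*r^2 - 1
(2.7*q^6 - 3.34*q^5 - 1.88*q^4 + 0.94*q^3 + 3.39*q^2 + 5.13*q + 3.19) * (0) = 0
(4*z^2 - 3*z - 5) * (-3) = -12*z^2 + 9*z + 15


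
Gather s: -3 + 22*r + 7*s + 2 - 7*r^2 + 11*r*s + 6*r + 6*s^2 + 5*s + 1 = -7*r^2 + 28*r + 6*s^2 + s*(11*r + 12)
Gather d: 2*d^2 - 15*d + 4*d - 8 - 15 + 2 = 2*d^2 - 11*d - 21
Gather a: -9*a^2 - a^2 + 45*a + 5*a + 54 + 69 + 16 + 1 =-10*a^2 + 50*a + 140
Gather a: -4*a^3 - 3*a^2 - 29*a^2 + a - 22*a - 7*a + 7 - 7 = -4*a^3 - 32*a^2 - 28*a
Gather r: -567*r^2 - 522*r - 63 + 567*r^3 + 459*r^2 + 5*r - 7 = 567*r^3 - 108*r^2 - 517*r - 70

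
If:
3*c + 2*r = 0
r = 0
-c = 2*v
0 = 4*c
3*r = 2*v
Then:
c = 0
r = 0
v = 0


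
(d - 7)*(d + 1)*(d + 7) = d^3 + d^2 - 49*d - 49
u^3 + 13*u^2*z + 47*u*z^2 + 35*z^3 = (u + z)*(u + 5*z)*(u + 7*z)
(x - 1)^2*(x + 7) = x^3 + 5*x^2 - 13*x + 7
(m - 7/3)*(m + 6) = m^2 + 11*m/3 - 14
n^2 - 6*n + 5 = (n - 5)*(n - 1)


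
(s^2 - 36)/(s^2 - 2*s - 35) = (36 - s^2)/(-s^2 + 2*s + 35)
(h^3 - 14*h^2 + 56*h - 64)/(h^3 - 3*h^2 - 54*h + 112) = (h - 4)/(h + 7)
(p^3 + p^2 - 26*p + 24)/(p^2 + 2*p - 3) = (p^2 + 2*p - 24)/(p + 3)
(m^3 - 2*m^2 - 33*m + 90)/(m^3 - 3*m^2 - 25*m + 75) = (m + 6)/(m + 5)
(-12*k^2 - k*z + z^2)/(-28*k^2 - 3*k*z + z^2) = (12*k^2 + k*z - z^2)/(28*k^2 + 3*k*z - z^2)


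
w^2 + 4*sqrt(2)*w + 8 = (w + 2*sqrt(2))^2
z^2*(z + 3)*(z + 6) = z^4 + 9*z^3 + 18*z^2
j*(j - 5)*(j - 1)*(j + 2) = j^4 - 4*j^3 - 7*j^2 + 10*j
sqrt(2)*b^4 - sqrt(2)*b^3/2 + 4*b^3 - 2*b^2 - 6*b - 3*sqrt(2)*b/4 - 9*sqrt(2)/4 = (b - 3/2)*(b + sqrt(2)/2)*(b + 3*sqrt(2)/2)*(sqrt(2)*b + sqrt(2))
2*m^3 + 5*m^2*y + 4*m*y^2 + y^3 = (m + y)^2*(2*m + y)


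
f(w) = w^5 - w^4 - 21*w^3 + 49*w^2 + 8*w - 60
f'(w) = 5*w^4 - 4*w^3 - 63*w^2 + 98*w + 8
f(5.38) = 1800.65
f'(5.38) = 2277.75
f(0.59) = -42.59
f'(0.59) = 43.67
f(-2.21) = 311.74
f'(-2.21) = -353.83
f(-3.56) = 747.58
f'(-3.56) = -155.74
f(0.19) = -56.86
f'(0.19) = 24.32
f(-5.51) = -1103.97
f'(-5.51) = 2833.15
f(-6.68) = -6959.41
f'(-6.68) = 7690.25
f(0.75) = -35.38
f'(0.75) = 45.96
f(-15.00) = -728280.00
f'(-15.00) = 250988.00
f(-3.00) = 600.00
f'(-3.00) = -340.00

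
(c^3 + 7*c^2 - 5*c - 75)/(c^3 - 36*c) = (c^3 + 7*c^2 - 5*c - 75)/(c*(c^2 - 36))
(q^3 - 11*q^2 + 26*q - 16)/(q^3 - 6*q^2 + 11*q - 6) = (q - 8)/(q - 3)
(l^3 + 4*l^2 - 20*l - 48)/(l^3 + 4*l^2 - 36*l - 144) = (l^2 - 2*l - 8)/(l^2 - 2*l - 24)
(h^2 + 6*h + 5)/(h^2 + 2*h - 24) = (h^2 + 6*h + 5)/(h^2 + 2*h - 24)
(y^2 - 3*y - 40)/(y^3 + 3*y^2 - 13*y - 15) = (y - 8)/(y^2 - 2*y - 3)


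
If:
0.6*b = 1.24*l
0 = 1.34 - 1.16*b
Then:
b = 1.16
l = 0.56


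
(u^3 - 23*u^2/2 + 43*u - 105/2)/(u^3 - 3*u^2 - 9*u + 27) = (2*u^2 - 17*u + 35)/(2*(u^2 - 9))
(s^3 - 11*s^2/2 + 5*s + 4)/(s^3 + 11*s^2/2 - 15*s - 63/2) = (2*s^3 - 11*s^2 + 10*s + 8)/(2*s^3 + 11*s^2 - 30*s - 63)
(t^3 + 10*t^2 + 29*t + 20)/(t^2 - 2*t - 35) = (t^2 + 5*t + 4)/(t - 7)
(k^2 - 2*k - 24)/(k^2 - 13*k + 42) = (k + 4)/(k - 7)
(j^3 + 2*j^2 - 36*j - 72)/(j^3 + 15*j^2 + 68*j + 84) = (j - 6)/(j + 7)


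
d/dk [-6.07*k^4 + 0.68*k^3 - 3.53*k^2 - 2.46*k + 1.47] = -24.28*k^3 + 2.04*k^2 - 7.06*k - 2.46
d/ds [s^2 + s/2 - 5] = 2*s + 1/2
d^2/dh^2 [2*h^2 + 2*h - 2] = 4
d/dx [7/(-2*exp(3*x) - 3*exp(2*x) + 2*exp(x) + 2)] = (42*exp(2*x) + 42*exp(x) - 14)*exp(x)/(2*exp(3*x) + 3*exp(2*x) - 2*exp(x) - 2)^2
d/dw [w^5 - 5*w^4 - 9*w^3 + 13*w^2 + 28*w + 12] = 5*w^4 - 20*w^3 - 27*w^2 + 26*w + 28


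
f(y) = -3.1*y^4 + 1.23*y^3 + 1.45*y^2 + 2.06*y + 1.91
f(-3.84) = -728.31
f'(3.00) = -290.83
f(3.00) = -196.75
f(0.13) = 2.20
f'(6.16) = -2738.49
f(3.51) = -390.34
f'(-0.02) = 2.00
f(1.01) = 3.51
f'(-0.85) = 9.88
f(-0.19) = 1.56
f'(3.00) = -290.83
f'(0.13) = 2.47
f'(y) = -12.4*y^3 + 3.69*y^2 + 2.9*y + 2.06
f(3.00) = -196.75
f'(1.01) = -4.02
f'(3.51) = -478.52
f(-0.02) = 1.87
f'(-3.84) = 747.46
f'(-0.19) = 1.73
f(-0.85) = -1.17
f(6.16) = -4106.47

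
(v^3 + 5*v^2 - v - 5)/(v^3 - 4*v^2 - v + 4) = (v + 5)/(v - 4)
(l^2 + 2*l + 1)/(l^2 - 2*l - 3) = (l + 1)/(l - 3)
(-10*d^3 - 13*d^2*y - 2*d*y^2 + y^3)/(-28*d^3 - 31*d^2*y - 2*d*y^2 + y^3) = (-10*d^2 - 3*d*y + y^2)/(-28*d^2 - 3*d*y + y^2)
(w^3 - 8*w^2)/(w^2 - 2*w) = w*(w - 8)/(w - 2)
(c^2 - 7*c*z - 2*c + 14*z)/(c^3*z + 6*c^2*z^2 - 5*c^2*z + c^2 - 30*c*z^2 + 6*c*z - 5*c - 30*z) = (c^2 - 7*c*z - 2*c + 14*z)/(c^3*z + 6*c^2*z^2 - 5*c^2*z + c^2 - 30*c*z^2 + 6*c*z - 5*c - 30*z)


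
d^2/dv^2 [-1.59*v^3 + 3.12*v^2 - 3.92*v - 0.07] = 6.24 - 9.54*v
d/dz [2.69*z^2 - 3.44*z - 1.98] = 5.38*z - 3.44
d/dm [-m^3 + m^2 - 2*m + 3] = -3*m^2 + 2*m - 2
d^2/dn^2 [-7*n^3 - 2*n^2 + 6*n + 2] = -42*n - 4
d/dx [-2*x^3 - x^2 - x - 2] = -6*x^2 - 2*x - 1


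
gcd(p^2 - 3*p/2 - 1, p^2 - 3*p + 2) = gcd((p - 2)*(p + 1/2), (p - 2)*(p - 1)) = p - 2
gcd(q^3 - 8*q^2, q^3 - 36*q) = q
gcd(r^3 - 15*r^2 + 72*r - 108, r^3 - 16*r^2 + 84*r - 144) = r^2 - 12*r + 36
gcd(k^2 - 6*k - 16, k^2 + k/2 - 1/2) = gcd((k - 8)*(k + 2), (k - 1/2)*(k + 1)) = 1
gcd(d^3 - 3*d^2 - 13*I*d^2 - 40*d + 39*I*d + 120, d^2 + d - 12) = d - 3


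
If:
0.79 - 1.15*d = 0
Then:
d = 0.69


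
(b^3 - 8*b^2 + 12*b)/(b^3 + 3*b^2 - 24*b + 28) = b*(b - 6)/(b^2 + 5*b - 14)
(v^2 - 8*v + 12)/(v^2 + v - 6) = (v - 6)/(v + 3)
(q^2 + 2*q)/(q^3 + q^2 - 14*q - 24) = q/(q^2 - q - 12)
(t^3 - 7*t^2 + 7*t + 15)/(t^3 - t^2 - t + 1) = (t^2 - 8*t + 15)/(t^2 - 2*t + 1)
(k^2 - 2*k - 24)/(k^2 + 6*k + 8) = (k - 6)/(k + 2)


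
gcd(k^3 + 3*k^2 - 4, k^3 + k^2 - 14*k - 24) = k + 2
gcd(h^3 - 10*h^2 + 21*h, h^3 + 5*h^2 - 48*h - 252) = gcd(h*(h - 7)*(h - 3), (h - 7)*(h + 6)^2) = h - 7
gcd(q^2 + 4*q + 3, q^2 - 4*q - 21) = q + 3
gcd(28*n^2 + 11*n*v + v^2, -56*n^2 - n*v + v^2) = 7*n + v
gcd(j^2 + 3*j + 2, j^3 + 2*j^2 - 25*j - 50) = j + 2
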